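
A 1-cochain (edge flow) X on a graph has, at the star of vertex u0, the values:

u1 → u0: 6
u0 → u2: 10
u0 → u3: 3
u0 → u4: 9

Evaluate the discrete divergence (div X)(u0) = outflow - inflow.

Divergence = sum of outgoing flows = (-6) + 10 + 3 + 9 = 16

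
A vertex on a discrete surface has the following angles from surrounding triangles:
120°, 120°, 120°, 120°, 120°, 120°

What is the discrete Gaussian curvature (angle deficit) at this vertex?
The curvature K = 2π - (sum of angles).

Sum of angles = 720°. K = 360° - 720° = -360° = -2π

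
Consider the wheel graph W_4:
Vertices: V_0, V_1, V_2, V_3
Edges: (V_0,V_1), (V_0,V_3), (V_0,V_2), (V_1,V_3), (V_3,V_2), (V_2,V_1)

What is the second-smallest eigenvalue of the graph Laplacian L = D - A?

The wheel W_4 is the join K_1 ∨ C_3 (a hub joined to every vertex of a cycle of length 3). For a join G ∨ H (G on p vertices, H on q vertices) the Laplacian spectrum is 0, p+q, the eigenvalues of L(G) other than one 0 each shifted by +q, and the eigenvalues of L(H) other than one 0 each shifted by +p. With G = K_1 (p = 1, nothing left after dropping its 0) and H = C_3 (q = 3, eigenvalues 2 − 2cos(2πk/3), k = 0, …, 2; drop k = 0), the spectrum of W_4 is 0, 4, and 1 + (2 − 2cos(2πk/3)) = 3 − 2cos(2πk/3) for k = 1, …, 2:
k=1: 3 − 2cos(2π/3) = 4.0; k=2: 3 − 2cos(4π/3) = 4.0.
Laplacian eigenvalues: [0.0, 4.0, 4.0, 4.0]. Algebraic connectivity (smallest non-zero eigenvalue) = 4.0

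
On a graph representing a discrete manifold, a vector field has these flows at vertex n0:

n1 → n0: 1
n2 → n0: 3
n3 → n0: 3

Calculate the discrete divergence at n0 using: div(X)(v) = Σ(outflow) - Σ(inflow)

Divergence = sum of outgoing flows = (-1) + (-3) + (-3) = -7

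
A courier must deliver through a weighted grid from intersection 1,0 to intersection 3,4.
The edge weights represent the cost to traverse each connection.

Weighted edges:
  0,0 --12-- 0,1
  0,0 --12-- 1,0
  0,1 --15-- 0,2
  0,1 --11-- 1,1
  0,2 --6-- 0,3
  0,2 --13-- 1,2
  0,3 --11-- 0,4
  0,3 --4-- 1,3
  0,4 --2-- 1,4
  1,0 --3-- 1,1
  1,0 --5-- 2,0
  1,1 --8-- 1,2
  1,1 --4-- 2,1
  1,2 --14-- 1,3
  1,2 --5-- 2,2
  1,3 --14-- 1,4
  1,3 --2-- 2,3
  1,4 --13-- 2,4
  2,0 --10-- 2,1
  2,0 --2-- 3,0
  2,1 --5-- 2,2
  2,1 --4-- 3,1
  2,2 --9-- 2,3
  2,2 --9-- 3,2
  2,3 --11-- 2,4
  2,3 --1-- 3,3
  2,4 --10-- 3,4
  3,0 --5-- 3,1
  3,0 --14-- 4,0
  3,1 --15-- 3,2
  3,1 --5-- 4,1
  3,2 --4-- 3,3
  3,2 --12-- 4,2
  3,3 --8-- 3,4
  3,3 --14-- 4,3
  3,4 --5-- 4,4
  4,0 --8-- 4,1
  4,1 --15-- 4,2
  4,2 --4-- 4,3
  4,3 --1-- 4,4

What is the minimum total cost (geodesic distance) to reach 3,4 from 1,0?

Shortest path: 1,0 → 1,1 → 2,1 → 2,2 → 2,3 → 3,3 → 3,4, total weight = 30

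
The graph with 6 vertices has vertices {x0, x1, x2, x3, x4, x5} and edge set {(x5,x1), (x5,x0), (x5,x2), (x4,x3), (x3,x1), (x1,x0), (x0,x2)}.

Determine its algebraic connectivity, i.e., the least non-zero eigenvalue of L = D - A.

Degrees: deg(x0) = 3, deg(x1) = 3, deg(x2) = 2, deg(x3) = 2, deg(x4) = 1, deg(x5) = 3.
L = D − A with rows/columns ordered (x0, x1, x2, x3, x4, x5):
  [ 3, -1, -1,  0,  0, -1]
  [-1,  3,  0, -1,  0, -1]
  [-1,  0,  2,  0,  0, -1]
  [ 0, -1,  0,  2, -1,  0]
  [ 0,  0,  0, -1,  1,  0]
  [-1, -1, -1,  0,  0,  3]
Characteristic polynomial: det(λI − L) = λ(λ² − 5λ + 2)(λ − 2)(λ − 3)(λ − 4).
Roots: λ = 0; (λ² − 5λ + 2) = 0 ⇒ λ = (5 ± √17)/2 ≈ 0.4384, 4.5616; (λ − 2) = 0 ⇒ λ = 2; (λ − 3) = 0 ⇒ λ = 3; (λ − 4) = 0 ⇒ λ = 4.
(Check: the roots sum (with multiplicity) to 14, matching trace L = Σdeg = 2·7 = 14.)
Laplacian eigenvalues: [0.0, 0.4384, 2.0, 3.0, 4.0, 4.5616]. Algebraic connectivity (smallest non-zero eigenvalue) = 0.4384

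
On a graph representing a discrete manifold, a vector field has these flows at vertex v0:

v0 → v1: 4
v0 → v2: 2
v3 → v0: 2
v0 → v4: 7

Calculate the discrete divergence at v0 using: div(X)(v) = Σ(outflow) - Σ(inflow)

Divergence = sum of outgoing flows = 4 + 2 + (-2) + 7 = 11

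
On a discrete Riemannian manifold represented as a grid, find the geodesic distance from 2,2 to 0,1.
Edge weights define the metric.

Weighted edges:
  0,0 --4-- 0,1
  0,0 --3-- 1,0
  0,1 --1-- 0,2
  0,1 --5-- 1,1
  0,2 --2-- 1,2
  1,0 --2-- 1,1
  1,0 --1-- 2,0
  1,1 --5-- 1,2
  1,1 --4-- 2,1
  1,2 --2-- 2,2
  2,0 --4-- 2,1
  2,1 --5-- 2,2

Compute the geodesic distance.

Shortest path: 2,2 → 1,2 → 0,2 → 0,1, total weight = 5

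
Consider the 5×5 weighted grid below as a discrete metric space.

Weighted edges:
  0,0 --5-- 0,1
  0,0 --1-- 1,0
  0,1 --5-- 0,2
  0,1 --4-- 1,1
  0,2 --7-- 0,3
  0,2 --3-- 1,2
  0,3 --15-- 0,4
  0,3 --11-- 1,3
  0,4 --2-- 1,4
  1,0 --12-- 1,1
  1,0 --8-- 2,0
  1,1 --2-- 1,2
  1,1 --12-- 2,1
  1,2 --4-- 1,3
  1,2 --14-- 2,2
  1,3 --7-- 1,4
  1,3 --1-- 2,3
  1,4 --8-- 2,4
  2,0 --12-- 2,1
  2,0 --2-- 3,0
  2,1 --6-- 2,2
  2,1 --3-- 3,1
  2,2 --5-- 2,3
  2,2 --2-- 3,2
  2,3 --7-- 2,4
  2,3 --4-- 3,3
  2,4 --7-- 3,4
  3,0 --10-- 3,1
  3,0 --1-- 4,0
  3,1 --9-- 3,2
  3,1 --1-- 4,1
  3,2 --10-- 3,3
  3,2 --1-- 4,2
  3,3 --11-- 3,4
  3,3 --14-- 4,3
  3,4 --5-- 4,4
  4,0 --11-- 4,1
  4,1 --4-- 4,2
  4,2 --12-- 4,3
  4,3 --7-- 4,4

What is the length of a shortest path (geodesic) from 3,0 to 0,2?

Shortest path: 3,0 → 2,0 → 1,0 → 0,0 → 0,1 → 0,2, total weight = 21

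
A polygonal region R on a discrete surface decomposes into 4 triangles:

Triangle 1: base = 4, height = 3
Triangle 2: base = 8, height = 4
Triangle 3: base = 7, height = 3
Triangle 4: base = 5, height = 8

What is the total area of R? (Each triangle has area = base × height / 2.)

(1/2)×4×3 + (1/2)×8×4 + (1/2)×7×3 + (1/2)×5×8 = 52.5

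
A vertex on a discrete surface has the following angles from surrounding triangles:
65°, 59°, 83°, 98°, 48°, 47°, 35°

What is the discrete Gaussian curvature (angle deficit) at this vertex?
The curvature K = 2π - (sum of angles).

Sum of angles = 435°. K = 360° - 435° = -75° = -5π/12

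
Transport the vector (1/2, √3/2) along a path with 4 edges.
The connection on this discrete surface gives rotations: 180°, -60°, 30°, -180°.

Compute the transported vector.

Total rotation: 180° + (-60°) + 30° + (-180°) = -30°. Final vector: (0.8660, 0.5000)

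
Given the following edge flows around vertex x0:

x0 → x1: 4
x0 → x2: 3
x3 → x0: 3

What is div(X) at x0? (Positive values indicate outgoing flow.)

Divergence = sum of outgoing flows = 4 + 3 + (-3) = 4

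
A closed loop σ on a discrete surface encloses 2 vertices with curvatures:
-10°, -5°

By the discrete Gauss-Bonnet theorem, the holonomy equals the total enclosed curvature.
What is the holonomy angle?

Holonomy = total enclosed curvature = (-10°) + (-5°) = -15°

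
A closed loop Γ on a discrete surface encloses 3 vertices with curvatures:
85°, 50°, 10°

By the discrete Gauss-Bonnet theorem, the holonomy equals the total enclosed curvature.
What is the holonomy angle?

Holonomy = total enclosed curvature = 85° + 50° + 10° = 145°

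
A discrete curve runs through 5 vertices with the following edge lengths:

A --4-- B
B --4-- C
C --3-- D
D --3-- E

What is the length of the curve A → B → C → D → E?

Arc length = 4 + 4 + 3 + 3 = 14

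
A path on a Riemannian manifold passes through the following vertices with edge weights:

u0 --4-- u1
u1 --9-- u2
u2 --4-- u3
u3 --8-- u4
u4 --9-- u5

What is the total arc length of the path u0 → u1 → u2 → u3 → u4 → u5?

Arc length = 4 + 9 + 4 + 8 + 9 = 34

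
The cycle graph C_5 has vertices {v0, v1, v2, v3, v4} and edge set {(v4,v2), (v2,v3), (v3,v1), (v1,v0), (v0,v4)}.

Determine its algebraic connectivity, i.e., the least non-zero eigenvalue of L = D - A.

The cycle graph C_n has Laplacian eigenvalues λ_k = 2 − 2cos(2πk/n), k = 0, 1, …, n−1. Here n = 5:
k=0: 2 − 2cos(0) = 0.0; k=1: 2 − 2cos(2π/5) = 1.382; k=2: 2 − 2cos(4π/5) = 3.618; k=3: 2 − 2cos(6π/5) = 3.618; k=4: 2 − 2cos(8π/5) = 1.382.
Laplacian eigenvalues: [0.0, 1.382, 1.382, 3.618, 3.618]. Algebraic connectivity (smallest non-zero eigenvalue) = 1.382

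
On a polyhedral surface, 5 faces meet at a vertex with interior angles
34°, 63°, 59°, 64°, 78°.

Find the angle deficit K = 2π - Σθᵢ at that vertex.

Sum of angles = 298°. K = 360° - 298° = 62° = 31π/90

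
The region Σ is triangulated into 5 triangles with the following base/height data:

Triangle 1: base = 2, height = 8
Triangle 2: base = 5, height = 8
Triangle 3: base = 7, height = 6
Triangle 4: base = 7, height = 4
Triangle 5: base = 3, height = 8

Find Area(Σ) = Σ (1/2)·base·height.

(1/2)×2×8 + (1/2)×5×8 + (1/2)×7×6 + (1/2)×7×4 + (1/2)×3×8 = 75.0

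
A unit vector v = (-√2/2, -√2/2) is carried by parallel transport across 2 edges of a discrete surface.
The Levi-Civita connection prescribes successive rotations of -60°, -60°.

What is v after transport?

Total rotation: (-60°) + (-60°) = -120°. Final vector: (-0.2588, 0.9659)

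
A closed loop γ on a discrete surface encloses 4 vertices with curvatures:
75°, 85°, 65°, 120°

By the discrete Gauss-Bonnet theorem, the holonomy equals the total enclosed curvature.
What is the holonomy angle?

Holonomy = total enclosed curvature = 75° + 85° + 65° + 120° = 345°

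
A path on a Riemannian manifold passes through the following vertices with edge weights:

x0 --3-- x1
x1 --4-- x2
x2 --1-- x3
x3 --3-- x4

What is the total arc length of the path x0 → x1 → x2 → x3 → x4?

Arc length = 3 + 4 + 1 + 3 = 11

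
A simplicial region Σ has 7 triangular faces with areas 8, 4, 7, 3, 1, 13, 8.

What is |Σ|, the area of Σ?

8 + 4 + 7 + 3 + 1 + 13 + 8 = 44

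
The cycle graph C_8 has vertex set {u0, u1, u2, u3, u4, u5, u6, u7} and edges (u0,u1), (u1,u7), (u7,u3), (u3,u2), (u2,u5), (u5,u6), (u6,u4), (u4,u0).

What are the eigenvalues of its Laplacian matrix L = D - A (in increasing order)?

The cycle graph C_n has Laplacian eigenvalues λ_k = 2 − 2cos(2πk/n), k = 0, 1, …, n−1. Here n = 8:
k=0: 2 − 2cos(0) = 0.0; k=1: 2 − 2cos(π/4) = 0.5858; k=2: 2 − 2cos(π/2) = 2.0; k=3: 2 − 2cos(3π/4) = 3.4142; k=4: 2 − 2cos(π) = 4.0; k=5: 2 − 2cos(5π/4) = 3.4142; k=6: 2 − 2cos(3π/2) = 2.0; k=7: 2 − 2cos(7π/4) = 0.5858.
Laplacian eigenvalues (increasing order): [0.0, 0.5858, 0.5858, 2.0, 2.0, 3.4142, 3.4142, 4.0]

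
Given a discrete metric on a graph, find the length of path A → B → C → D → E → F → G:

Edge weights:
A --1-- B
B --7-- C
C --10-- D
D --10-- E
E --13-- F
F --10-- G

Arc length = 1 + 7 + 10 + 10 + 13 + 10 = 51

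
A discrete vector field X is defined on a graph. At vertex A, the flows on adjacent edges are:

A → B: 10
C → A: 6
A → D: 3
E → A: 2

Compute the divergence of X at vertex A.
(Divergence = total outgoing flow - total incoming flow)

Divergence = sum of outgoing flows = 10 + (-6) + 3 + (-2) = 5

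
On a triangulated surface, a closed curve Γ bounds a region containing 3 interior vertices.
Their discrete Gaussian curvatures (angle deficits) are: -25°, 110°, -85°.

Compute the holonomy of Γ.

Holonomy = total enclosed curvature = (-25°) + 110° + (-85°) = 0°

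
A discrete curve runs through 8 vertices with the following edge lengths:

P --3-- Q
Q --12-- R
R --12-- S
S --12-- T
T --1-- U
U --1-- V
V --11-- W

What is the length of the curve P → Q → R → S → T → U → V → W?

Arc length = 3 + 12 + 12 + 12 + 1 + 1 + 11 = 52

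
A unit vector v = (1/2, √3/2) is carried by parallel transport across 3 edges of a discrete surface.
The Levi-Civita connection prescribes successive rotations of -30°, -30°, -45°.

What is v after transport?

Total rotation: (-30°) + (-30°) + (-45°) = -105°. Final vector: (0.7071, -0.7071)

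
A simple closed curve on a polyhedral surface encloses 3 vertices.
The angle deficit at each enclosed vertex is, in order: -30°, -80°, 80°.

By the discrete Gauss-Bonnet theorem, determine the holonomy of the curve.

Holonomy = total enclosed curvature = (-30°) + (-80°) + 80° = -30°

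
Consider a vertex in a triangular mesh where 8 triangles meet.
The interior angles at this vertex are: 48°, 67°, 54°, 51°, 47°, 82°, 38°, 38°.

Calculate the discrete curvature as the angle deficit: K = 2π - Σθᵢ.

Sum of angles = 425°. K = 360° - 425° = -65° = -13π/36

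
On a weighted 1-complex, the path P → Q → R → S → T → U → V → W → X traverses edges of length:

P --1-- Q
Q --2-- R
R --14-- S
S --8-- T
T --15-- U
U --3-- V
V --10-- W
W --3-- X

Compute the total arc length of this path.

Arc length = 1 + 2 + 14 + 8 + 15 + 3 + 10 + 3 = 56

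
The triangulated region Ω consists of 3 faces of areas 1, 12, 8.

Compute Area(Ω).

1 + 12 + 8 = 21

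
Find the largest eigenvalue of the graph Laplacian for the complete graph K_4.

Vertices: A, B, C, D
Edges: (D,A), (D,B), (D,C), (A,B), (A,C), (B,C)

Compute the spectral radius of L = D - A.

For the complete graph K_n, L = nI − J (J = all-ones matrix). J has eigenvalues n (once, eigenvector 𝟙) and 0 (multiplicity n−1), so L has eigenvalues 0 (once) and n (multiplicity n−1). Here n = 4: eigenvalue 0 once and 4 with multiplicity 3.
Laplacian eigenvalues: [0.0, 4.0, 4.0, 4.0]. Largest eigenvalue (spectral radius) = 4.0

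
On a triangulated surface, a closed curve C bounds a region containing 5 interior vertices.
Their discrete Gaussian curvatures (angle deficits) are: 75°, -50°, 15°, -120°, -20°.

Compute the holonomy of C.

Holonomy = total enclosed curvature = 75° + (-50°) + 15° + (-120°) + (-20°) = -100°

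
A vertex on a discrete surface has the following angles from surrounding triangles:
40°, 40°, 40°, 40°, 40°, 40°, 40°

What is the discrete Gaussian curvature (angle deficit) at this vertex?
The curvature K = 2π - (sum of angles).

Sum of angles = 280°. K = 360° - 280° = 80°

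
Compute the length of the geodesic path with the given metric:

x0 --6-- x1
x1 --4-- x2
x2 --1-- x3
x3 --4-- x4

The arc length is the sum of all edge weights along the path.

Arc length = 6 + 4 + 1 + 4 = 15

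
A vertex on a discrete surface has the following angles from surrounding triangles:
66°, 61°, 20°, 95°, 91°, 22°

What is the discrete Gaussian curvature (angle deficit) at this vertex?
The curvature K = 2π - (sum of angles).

Sum of angles = 355°. K = 360° - 355° = 5° = π/36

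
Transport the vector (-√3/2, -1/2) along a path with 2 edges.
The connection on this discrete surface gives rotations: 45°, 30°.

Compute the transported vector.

Total rotation: 45° + 30° = 75°. Final vector: (0.2588, -0.9659)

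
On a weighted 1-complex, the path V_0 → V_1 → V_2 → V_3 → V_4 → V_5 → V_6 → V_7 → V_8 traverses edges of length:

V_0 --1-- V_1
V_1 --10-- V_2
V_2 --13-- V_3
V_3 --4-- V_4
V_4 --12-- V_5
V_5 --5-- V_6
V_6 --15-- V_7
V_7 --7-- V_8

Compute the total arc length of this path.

Arc length = 1 + 10 + 13 + 4 + 12 + 5 + 15 + 7 = 67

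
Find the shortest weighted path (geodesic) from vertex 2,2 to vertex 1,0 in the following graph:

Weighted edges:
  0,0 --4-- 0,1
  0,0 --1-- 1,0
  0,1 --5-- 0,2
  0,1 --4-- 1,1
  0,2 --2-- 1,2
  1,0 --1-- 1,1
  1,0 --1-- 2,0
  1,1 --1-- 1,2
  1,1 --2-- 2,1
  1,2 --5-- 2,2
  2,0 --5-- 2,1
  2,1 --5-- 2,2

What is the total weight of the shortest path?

Shortest path: 2,2 → 1,2 → 1,1 → 1,0, total weight = 7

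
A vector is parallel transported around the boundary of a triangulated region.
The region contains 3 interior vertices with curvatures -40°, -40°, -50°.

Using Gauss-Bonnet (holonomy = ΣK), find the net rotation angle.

Holonomy = total enclosed curvature = (-40°) + (-40°) + (-50°) = -130°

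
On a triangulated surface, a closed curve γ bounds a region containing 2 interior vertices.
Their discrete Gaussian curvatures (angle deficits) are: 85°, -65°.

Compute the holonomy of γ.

Holonomy = total enclosed curvature = 85° + (-65°) = 20°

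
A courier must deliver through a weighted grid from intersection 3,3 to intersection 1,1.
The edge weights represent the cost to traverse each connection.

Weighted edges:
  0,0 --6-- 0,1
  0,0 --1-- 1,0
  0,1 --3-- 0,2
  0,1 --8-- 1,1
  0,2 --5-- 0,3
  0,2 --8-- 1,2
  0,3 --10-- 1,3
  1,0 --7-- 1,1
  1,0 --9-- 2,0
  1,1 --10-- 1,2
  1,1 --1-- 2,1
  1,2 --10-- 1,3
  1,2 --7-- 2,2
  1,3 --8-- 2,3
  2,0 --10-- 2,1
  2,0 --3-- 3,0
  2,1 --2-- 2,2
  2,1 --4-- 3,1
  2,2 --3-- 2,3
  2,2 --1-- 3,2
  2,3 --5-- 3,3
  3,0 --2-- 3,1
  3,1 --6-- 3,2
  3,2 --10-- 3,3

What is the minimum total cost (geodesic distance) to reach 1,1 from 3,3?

Shortest path: 3,3 → 2,3 → 2,2 → 2,1 → 1,1, total weight = 11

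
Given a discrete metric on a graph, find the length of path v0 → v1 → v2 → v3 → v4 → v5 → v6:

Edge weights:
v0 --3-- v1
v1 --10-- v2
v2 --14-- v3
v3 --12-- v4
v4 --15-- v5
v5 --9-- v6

Arc length = 3 + 10 + 14 + 12 + 15 + 9 = 63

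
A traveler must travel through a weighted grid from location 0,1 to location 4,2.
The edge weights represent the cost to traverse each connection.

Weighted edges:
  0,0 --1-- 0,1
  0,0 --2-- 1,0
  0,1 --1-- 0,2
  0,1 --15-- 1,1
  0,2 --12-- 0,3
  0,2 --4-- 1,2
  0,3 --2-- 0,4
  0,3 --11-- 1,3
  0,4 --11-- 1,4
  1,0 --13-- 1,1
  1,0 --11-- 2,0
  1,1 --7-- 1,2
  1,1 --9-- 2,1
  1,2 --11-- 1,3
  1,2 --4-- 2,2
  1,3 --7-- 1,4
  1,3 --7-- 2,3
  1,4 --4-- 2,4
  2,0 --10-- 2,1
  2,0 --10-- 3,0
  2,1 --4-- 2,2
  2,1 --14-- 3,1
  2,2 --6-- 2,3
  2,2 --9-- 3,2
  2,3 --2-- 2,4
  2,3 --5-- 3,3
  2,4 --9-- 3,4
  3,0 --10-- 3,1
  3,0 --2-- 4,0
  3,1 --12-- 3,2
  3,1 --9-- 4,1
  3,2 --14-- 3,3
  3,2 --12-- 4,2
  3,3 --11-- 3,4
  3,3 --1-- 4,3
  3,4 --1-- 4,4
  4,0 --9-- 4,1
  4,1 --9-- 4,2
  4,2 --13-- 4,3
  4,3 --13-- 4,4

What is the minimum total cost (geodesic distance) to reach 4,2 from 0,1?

Shortest path: 0,1 → 0,2 → 1,2 → 2,2 → 3,2 → 4,2, total weight = 30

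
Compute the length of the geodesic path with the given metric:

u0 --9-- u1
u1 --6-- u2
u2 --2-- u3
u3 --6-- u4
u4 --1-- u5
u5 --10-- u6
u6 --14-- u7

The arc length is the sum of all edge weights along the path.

Arc length = 9 + 6 + 2 + 6 + 1 + 10 + 14 = 48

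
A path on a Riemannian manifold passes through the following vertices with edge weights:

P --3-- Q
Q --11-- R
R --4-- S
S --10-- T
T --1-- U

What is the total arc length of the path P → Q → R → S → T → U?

Arc length = 3 + 11 + 4 + 10 + 1 = 29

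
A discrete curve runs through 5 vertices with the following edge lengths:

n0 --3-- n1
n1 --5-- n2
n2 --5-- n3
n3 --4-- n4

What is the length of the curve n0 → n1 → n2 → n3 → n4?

Arc length = 3 + 5 + 5 + 4 = 17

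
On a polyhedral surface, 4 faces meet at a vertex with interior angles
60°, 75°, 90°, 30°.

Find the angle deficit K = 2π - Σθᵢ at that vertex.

Sum of angles = 255°. K = 360° - 255° = 105° = 7π/12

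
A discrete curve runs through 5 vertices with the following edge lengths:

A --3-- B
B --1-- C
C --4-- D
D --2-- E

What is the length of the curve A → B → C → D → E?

Arc length = 3 + 1 + 4 + 2 = 10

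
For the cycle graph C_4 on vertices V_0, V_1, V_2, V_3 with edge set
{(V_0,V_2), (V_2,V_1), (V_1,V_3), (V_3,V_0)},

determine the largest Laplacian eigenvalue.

The cycle graph C_n has Laplacian eigenvalues λ_k = 2 − 2cos(2πk/n), k = 0, 1, …, n−1. Here n = 4:
k=0: 2 − 2cos(0) = 0.0; k=1: 2 − 2cos(π/2) = 2.0; k=2: 2 − 2cos(π) = 4.0; k=3: 2 − 2cos(3π/2) = 2.0.
Laplacian eigenvalues: [0.0, 2.0, 2.0, 4.0]. Largest eigenvalue (spectral radius) = 4.0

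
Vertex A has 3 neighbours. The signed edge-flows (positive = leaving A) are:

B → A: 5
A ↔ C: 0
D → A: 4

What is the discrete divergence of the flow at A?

Divergence = sum of outgoing flows = (-5) + 0 + (-4) = -9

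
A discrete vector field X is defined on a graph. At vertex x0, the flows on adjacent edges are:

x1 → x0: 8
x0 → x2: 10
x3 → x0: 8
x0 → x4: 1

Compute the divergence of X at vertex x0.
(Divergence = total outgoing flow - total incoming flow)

Divergence = sum of outgoing flows = (-8) + 10 + (-8) + 1 = -5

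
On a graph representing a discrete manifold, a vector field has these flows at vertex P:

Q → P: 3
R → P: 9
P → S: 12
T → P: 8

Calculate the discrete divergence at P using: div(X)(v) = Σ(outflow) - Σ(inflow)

Divergence = sum of outgoing flows = (-3) + (-9) + 12 + (-8) = -8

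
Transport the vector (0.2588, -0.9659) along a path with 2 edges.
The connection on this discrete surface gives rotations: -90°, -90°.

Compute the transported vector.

Total rotation: (-90°) + (-90°) = -180° ≡ 180° (mod 360°). Final vector: (-0.2588, 0.9659)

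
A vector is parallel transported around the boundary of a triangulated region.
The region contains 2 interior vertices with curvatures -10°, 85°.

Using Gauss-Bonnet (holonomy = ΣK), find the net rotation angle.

Holonomy = total enclosed curvature = (-10°) + 85° = 75°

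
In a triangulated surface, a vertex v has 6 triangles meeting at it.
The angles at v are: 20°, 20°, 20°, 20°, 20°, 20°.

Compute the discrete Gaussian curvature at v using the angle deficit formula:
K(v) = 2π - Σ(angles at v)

Sum of angles = 120°. K = 360° - 120° = 240°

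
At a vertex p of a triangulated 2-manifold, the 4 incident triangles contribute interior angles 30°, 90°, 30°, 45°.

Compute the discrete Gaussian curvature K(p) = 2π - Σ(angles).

Sum of angles = 195°. K = 360° - 195° = 165°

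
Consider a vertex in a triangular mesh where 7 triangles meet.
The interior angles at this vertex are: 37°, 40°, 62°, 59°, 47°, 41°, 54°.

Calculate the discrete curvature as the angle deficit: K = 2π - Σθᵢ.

Sum of angles = 340°. K = 360° - 340° = 20° = π/9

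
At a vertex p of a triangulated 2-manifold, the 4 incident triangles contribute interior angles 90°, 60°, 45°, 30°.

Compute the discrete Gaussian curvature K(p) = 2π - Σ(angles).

Sum of angles = 225°. K = 360° - 225° = 135° = 3π/4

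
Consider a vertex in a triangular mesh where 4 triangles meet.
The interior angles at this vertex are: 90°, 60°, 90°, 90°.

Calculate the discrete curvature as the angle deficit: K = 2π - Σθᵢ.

Sum of angles = 330°. K = 360° - 330° = 30°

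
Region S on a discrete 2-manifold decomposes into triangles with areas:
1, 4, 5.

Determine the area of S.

1 + 4 + 5 = 10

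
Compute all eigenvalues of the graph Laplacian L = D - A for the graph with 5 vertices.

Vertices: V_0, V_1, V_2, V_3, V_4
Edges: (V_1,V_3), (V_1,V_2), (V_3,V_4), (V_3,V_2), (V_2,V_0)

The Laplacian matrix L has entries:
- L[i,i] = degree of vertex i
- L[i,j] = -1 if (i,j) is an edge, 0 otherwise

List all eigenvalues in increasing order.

Degrees: deg(V_0) = 1, deg(V_1) = 2, deg(V_2) = 3, deg(V_3) = 3, deg(V_4) = 1.
L = D − A with rows/columns ordered (V_0, V_1, V_2, V_3, V_4):
  [ 1,  0, -1,  0,  0]
  [ 0,  2, -1, -1,  0]
  [-1, -1,  3, -1,  0]
  [ 0, -1, -1,  3, -1]
  [ 0,  0,  0, -1,  1]
Characteristic polynomial: det(λI − L) = λ(λ² − 5λ + 3)(λ² − 5λ + 5).
Roots: λ = 0; (λ² − 5λ + 3) = 0 ⇒ λ = (5 ± √13)/2 ≈ 0.6972, 4.3028; (λ² − 5λ + 5) = 0 ⇒ λ = (5 ± √5)/2 ≈ 1.382, 3.618.
(Check: the roots sum (with multiplicity) to 10, matching trace L = Σdeg = 2·5 = 10.)
Laplacian eigenvalues (increasing order): [0.0, 0.6972, 1.382, 3.618, 4.3028]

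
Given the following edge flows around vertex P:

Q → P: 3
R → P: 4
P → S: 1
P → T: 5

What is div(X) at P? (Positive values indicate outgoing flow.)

Divergence = sum of outgoing flows = (-3) + (-4) + 1 + 5 = -1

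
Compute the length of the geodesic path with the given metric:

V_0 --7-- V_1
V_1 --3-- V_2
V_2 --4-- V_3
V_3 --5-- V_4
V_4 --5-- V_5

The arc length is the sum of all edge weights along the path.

Arc length = 7 + 3 + 4 + 5 + 5 = 24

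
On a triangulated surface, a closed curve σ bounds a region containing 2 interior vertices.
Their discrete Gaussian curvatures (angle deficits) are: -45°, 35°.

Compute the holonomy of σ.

Holonomy = total enclosed curvature = (-45°) + 35° = -10°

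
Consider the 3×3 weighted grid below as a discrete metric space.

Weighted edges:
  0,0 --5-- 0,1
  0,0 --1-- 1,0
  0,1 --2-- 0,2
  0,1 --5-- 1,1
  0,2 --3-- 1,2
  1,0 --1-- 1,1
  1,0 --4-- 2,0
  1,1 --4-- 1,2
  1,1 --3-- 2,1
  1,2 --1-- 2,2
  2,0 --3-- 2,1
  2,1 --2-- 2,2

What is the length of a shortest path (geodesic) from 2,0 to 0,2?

Shortest path: 2,0 → 2,1 → 2,2 → 1,2 → 0,2, total weight = 9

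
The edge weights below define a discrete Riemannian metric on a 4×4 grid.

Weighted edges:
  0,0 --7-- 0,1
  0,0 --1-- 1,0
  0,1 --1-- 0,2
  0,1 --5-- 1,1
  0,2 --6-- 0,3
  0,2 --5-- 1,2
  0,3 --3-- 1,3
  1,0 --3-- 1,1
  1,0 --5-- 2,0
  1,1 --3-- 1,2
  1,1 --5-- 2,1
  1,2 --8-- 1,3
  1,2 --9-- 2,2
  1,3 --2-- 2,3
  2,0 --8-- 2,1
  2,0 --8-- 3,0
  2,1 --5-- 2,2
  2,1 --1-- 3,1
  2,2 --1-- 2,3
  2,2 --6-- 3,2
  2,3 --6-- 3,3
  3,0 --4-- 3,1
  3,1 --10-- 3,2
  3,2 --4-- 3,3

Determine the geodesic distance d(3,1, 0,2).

Shortest path: 3,1 → 2,1 → 1,1 → 0,1 → 0,2, total weight = 12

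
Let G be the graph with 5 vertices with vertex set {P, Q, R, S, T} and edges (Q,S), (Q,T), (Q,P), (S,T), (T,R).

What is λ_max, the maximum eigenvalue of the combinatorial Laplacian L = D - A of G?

Degrees: deg(P) = 1, deg(Q) = 3, deg(R) = 1, deg(S) = 2, deg(T) = 3.
L = D − A with rows/columns ordered (P, Q, R, S, T):
  [ 1, -1,  0,  0,  0]
  [-1,  3,  0, -1, -1]
  [ 0,  0,  1,  0, -1]
  [ 0, -1,  0,  2, -1]
  [ 0, -1, -1, -1,  3]
Characteristic polynomial: det(λI − L) = λ(λ² − 5λ + 3)(λ² − 5λ + 5).
Roots: λ = 0; (λ² − 5λ + 3) = 0 ⇒ λ = (5 ± √13)/2 ≈ 0.6972, 4.3028; (λ² − 5λ + 5) = 0 ⇒ λ = (5 ± √5)/2 ≈ 1.382, 3.618.
(Check: the roots sum (with multiplicity) to 10, matching trace L = Σdeg = 2·5 = 10.)
Laplacian eigenvalues: [0.0, 0.6972, 1.382, 3.618, 4.3028]. Largest eigenvalue (spectral radius) = 4.3028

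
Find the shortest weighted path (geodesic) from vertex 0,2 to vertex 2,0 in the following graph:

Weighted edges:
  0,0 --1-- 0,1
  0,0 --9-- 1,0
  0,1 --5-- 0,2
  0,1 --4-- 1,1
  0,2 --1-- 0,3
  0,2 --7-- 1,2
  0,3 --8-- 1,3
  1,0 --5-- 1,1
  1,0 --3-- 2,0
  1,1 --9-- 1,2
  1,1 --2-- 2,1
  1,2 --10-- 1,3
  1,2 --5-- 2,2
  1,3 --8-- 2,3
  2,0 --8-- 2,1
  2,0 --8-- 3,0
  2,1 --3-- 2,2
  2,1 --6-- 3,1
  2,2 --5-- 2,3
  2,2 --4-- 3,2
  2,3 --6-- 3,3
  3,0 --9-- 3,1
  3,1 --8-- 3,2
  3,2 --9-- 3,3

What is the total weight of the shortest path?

Shortest path: 0,2 → 0,1 → 1,1 → 1,0 → 2,0, total weight = 17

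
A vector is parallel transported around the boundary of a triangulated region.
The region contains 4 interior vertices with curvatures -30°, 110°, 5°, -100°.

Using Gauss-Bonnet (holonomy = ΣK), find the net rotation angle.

Holonomy = total enclosed curvature = (-30°) + 110° + 5° + (-100°) = -15°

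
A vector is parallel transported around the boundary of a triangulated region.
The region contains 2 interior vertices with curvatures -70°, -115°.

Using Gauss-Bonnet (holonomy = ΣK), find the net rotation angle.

Holonomy = total enclosed curvature = (-70°) + (-115°) = -185°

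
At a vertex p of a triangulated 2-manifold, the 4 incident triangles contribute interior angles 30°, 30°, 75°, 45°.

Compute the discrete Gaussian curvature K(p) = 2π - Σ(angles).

Sum of angles = 180°. K = 360° - 180° = 180°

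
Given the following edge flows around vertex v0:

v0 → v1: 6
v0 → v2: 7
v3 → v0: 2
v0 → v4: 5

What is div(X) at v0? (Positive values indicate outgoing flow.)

Divergence = sum of outgoing flows = 6 + 7 + (-2) + 5 = 16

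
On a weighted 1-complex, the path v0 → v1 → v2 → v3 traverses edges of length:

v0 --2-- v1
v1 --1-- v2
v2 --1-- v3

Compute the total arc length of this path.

Arc length = 2 + 1 + 1 = 4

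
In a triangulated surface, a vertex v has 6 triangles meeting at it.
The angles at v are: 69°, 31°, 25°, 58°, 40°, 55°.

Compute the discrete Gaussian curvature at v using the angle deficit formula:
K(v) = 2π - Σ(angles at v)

Sum of angles = 278°. K = 360° - 278° = 82° = 41π/90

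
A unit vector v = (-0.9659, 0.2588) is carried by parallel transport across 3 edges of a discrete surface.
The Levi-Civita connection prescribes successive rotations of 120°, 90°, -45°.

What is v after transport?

Total rotation: 120° + 90° + (-45°) = 165°. Final vector: (0.8660, -0.5000)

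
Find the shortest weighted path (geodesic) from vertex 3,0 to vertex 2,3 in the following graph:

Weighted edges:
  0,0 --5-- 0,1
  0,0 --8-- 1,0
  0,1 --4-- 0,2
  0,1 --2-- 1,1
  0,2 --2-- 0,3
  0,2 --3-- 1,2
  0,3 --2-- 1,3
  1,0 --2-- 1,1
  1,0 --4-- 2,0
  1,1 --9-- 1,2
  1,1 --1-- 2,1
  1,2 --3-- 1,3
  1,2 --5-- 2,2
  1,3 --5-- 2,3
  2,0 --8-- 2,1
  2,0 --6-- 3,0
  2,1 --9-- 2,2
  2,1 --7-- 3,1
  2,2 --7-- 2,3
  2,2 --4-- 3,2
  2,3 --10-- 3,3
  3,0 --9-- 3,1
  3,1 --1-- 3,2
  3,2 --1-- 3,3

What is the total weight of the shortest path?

Shortest path: 3,0 → 3,1 → 3,2 → 3,3 → 2,3, total weight = 21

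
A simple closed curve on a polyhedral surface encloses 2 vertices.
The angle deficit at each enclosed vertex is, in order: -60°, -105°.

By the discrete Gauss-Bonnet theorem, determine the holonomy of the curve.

Holonomy = total enclosed curvature = (-60°) + (-105°) = -165°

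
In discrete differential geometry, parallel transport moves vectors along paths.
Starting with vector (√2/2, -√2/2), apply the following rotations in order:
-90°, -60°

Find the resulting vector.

Total rotation: (-90°) + (-60°) = -150°. Final vector: (-0.9659, 0.2588)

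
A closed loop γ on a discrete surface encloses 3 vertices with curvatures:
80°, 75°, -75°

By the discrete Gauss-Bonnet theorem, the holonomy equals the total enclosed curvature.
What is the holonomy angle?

Holonomy = total enclosed curvature = 80° + 75° + (-75°) = 80°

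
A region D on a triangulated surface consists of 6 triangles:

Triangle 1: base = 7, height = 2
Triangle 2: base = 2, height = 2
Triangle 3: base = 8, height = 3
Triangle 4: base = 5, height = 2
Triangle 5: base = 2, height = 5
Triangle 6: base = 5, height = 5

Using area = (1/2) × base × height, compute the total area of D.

(1/2)×7×2 + (1/2)×2×2 + (1/2)×8×3 + (1/2)×5×2 + (1/2)×2×5 + (1/2)×5×5 = 43.5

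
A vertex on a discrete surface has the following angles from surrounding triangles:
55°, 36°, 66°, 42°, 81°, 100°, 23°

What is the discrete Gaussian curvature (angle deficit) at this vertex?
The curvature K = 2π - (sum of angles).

Sum of angles = 403°. K = 360° - 403° = -43° = -43π/180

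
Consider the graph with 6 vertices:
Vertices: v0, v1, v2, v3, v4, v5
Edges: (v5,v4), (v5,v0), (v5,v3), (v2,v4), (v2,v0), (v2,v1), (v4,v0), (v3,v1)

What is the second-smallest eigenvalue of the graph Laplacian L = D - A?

Degrees: deg(v0) = 3, deg(v1) = 2, deg(v2) = 3, deg(v3) = 2, deg(v4) = 3, deg(v5) = 3.
L = D − A with rows/columns ordered (v0, v1, v2, v3, v4, v5):
  [ 3,  0, -1,  0, -1, -1]
  [ 0,  2, -1, -1,  0,  0]
  [-1, -1,  3,  0, -1,  0]
  [ 0, -1,  0,  2,  0, -1]
  [-1,  0, -1,  0,  3, -1]
  [-1,  0,  0, -1, -1,  3]
Characteristic polynomial: det(λI − L) = λ(λ² − 6λ + 6)(λ − 2)(λ − 4)².
Roots: λ = 0; (λ² − 6λ + 6) = 0 ⇒ λ = 3 ± √3 ≈ 1.2679, 4.7321; (λ − 2) = 0 ⇒ λ = 2; (λ − 4) = 0 ⇒ λ = 4 (multiplicity 2).
(Check: the roots sum (with multiplicity) to 16, matching trace L = Σdeg = 2·8 = 16.)
Laplacian eigenvalues: [0.0, 1.2679, 2.0, 4.0, 4.0, 4.7321]. Algebraic connectivity (smallest non-zero eigenvalue) = 1.2679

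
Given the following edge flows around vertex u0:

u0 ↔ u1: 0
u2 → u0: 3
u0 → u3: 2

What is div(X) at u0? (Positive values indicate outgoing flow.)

Divergence = sum of outgoing flows = 0 + (-3) + 2 = -1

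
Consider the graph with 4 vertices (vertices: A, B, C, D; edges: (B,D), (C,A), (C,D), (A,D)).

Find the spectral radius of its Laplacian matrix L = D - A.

Degrees: deg(A) = 2, deg(B) = 1, deg(C) = 2, deg(D) = 3.
L = D − A with rows/columns ordered (A, B, C, D):
  [ 2,  0, -1, -1]
  [ 0,  1,  0, -1]
  [-1,  0,  2, -1]
  [-1, -1, -1,  3]
Characteristic polynomial: det(λI − L) = λ(λ − 1)(λ − 3)(λ − 4).
Roots: λ = 0; (λ − 1) = 0 ⇒ λ = 1; (λ − 3) = 0 ⇒ λ = 3; (λ − 4) = 0 ⇒ λ = 4.
(Check: the roots sum (with multiplicity) to 8, matching trace L = Σdeg = 2·4 = 8.)
Laplacian eigenvalues: [0.0, 1.0, 3.0, 4.0]. Largest eigenvalue (spectral radius) = 4.0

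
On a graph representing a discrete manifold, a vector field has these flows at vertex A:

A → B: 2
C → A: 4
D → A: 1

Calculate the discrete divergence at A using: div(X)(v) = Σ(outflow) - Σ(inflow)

Divergence = sum of outgoing flows = 2 + (-4) + (-1) = -3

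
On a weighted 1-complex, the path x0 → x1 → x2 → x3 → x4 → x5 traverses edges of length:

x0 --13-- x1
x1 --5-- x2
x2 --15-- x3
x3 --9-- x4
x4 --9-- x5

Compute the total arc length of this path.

Arc length = 13 + 5 + 15 + 9 + 9 = 51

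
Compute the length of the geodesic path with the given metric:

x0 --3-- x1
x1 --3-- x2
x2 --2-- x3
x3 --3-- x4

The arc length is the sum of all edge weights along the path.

Arc length = 3 + 3 + 2 + 3 = 11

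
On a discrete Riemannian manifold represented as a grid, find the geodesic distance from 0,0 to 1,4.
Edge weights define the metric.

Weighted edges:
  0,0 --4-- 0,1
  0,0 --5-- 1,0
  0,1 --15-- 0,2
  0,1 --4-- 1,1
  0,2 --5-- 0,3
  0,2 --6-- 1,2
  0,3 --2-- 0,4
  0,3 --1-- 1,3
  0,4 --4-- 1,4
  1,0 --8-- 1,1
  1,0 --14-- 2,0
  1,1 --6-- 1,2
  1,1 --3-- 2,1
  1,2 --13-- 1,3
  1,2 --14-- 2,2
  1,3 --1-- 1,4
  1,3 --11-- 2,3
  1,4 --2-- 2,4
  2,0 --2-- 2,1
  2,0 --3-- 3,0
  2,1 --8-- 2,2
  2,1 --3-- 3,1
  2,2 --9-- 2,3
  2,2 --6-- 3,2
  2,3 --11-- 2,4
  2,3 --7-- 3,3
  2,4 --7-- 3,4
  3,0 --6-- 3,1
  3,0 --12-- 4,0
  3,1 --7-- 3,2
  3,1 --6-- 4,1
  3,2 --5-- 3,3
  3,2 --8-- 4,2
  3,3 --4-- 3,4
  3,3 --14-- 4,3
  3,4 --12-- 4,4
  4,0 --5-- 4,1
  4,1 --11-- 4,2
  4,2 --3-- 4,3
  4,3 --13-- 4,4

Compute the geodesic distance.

Shortest path: 0,0 → 0,1 → 0,2 → 0,3 → 1,3 → 1,4, total weight = 26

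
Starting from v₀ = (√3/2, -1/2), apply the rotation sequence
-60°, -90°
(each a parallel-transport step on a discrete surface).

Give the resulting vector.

Total rotation: (-60°) + (-90°) = -150°. Final vector: (-1, 0)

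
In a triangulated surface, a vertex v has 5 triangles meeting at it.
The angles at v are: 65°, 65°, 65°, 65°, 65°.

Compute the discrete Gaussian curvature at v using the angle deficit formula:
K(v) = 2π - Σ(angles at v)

Sum of angles = 325°. K = 360° - 325° = 35°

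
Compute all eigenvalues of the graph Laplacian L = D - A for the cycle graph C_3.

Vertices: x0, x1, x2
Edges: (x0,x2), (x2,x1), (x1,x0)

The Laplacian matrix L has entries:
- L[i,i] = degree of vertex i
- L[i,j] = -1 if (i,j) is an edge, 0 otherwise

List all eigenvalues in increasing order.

The cycle graph C_n has Laplacian eigenvalues λ_k = 2 − 2cos(2πk/n), k = 0, 1, …, n−1. Here n = 3:
k=0: 2 − 2cos(0) = 0.0; k=1: 2 − 2cos(2π/3) = 3.0; k=2: 2 − 2cos(4π/3) = 3.0.
Laplacian eigenvalues (increasing order): [0.0, 3.0, 3.0]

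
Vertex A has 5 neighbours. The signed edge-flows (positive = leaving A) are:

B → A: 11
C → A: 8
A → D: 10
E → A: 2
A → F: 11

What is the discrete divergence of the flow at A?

Divergence = sum of outgoing flows = (-11) + (-8) + 10 + (-2) + 11 = 0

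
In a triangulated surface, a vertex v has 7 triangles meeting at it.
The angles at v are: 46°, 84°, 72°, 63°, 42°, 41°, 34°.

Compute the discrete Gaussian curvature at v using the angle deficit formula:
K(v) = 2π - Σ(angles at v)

Sum of angles = 382°. K = 360° - 382° = -22° = -11π/90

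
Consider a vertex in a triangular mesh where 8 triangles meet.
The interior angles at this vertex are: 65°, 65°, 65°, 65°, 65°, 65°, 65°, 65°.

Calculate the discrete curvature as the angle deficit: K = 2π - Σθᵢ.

Sum of angles = 520°. K = 360° - 520° = -160° = -8π/9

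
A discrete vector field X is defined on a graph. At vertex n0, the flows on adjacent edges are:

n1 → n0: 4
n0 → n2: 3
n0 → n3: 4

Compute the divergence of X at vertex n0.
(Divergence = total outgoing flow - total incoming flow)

Divergence = sum of outgoing flows = (-4) + 3 + 4 = 3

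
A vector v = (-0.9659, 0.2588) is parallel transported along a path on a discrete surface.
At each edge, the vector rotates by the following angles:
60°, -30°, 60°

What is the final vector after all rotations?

Total rotation: 60° + (-30°) + 60° = 90°. Final vector: (-0.2588, -0.9659)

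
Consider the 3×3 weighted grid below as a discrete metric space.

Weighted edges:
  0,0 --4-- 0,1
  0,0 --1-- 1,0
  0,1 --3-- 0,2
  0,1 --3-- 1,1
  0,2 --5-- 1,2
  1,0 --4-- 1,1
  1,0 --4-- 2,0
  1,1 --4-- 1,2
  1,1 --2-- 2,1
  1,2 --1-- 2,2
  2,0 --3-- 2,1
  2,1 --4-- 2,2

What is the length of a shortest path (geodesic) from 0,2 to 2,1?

Shortest path: 0,2 → 0,1 → 1,1 → 2,1, total weight = 8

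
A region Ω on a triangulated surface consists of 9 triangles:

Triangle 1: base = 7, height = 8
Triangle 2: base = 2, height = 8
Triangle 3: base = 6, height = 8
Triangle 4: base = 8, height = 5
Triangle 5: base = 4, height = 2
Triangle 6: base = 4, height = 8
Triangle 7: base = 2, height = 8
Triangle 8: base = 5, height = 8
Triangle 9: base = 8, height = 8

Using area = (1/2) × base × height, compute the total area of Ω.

(1/2)×7×8 + (1/2)×2×8 + (1/2)×6×8 + (1/2)×8×5 + (1/2)×4×2 + (1/2)×4×8 + (1/2)×2×8 + (1/2)×5×8 + (1/2)×8×8 = 160.0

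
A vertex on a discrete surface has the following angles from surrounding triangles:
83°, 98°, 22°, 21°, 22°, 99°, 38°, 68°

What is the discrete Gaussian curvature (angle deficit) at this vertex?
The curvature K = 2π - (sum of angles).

Sum of angles = 451°. K = 360° - 451° = -91° = -91π/180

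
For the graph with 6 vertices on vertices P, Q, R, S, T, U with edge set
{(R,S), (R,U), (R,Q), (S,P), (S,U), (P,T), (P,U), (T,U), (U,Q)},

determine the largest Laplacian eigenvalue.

Degrees: deg(P) = 3, deg(Q) = 2, deg(R) = 3, deg(S) = 3, deg(T) = 2, deg(U) = 5.
L = D − A with rows/columns ordered (P, Q, R, S, T, U):
  [ 3,  0,  0, -1, -1, -1]
  [ 0,  2, -1,  0,  0, -1]
  [ 0, -1,  3, -1,  0, -1]
  [-1,  0, -1,  3,  0, -1]
  [-1,  0,  0,  0,  2, -1]
  [-1, -1, -1, -1, -1,  5]
Characteristic polynomial: det(λI − L) = λ(λ² − 5λ + 5)(λ² − 7λ + 11)(λ − 6).
Roots: λ = 0; (λ² − 5λ + 5) = 0 ⇒ λ = (5 ± √5)/2 ≈ 1.382, 3.618; (λ² − 7λ + 11) = 0 ⇒ λ = (7 ± √5)/2 ≈ 2.382, 4.618; (λ − 6) = 0 ⇒ λ = 6.
(Check: the roots sum (with multiplicity) to 18, matching trace L = Σdeg = 2·9 = 18.)
Laplacian eigenvalues: [0.0, 1.382, 2.382, 3.618, 4.618, 6.0]. Largest eigenvalue (spectral radius) = 6.0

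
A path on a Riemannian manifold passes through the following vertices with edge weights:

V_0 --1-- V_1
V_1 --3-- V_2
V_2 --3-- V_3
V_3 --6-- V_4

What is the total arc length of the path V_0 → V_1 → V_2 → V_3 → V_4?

Arc length = 1 + 3 + 3 + 6 = 13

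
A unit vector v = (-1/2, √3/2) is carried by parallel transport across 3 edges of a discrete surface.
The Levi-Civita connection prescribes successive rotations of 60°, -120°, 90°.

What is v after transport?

Total rotation: 60° + (-120°) + 90° = 30°. Final vector: (-0.8660, 0.5000)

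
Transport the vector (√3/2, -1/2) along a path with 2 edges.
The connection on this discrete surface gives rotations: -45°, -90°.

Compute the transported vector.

Total rotation: (-45°) + (-90°) = -135°. Final vector: (-0.9659, -0.2588)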